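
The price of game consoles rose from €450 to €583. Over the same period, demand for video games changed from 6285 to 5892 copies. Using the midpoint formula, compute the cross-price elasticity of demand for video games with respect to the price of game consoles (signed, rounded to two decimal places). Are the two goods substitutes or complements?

%ΔQ_{video games} = (5892 − 6285)/avg = -393/6088.5 = -0.064547…
%ΔP_{game consoles} = (583 − 450)/avg = 133/516.5 = 0.257502…
E_cross = (-393/6088.5) / (133/516.5) = -0.2506…
E_cross < 0 ⇒ the goods are complements.

-0.25; complements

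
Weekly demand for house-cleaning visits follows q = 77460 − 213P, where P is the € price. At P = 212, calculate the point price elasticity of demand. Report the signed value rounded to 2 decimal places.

-1.40

dq/dP = −213. At P = 212, q = 77460 − 213(212) = 32304.
Ed = (dq/dP)·(P/q) = −213 × (212/32304) = -1.3978…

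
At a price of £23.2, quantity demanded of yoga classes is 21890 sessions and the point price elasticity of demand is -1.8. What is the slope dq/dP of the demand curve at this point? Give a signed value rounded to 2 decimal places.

Ed = (dq/dP)·(P/q) ⇒ dq/dP = Ed·q/P = (-1.8)·21890/23.2 = -1698.3620…

-1698.36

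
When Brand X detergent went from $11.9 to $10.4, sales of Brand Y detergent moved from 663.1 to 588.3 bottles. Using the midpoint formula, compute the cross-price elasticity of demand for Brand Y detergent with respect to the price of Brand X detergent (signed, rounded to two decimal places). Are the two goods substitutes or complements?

0.89; substitutes

%ΔQ_{Brand Y detergent} = (588.3 − 663.1)/avg = -74.8/625.7 = -0.119546…
%ΔP_{Brand X detergent} = (10.4 − 11.9)/avg = -1.5/11.15 = -0.134529…
E_cross = (-74.8/625.7) / (-1.5/11.15) = 0.8886…
E_cross > 0 ⇒ the goods are substitutes.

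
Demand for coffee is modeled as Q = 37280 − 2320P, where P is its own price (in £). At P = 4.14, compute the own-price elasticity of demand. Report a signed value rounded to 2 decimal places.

-0.35

At the given values, Q = 37280 − 2320(4.14) = 27675.2.
∂Q/∂P = −2320.
E = (-2320) × (4.14/27675.2) = -0.3470…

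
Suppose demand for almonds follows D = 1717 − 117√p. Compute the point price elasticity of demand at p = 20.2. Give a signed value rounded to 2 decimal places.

dD/dp = −117/(2√p) = -13.0161. At p = 20.2, D = 1191.15.
Ed = (dD/dp)·(p/D) = (-13.0161) × (20.2/1191.15) = -0.2207…

-0.22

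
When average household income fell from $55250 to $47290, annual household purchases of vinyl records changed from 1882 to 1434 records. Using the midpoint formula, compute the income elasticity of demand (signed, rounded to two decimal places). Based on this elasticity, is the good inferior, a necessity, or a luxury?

%ΔQ = (1434 − 1882)/[( 1882 + 1434)/2] = -448/1658 = -0.270205…
%ΔIncome = (47290 − 55250)/[( 55250 + 47290)/2] = -7960/51270 = -0.155256…
E_income = (-448/1658) / (-7960/51270) = 1.7403…
E_income > 1 ⇒ normal good, luxury.

1.74; luxury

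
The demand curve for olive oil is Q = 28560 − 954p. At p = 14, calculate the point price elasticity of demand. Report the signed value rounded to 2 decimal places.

dQ/dp = −954. At p = 14, Q = 28560 − 954(14) = 15204.
Ed = (dQ/dp)·(p/Q) = −954 × (14/15204) = -0.8784…

-0.88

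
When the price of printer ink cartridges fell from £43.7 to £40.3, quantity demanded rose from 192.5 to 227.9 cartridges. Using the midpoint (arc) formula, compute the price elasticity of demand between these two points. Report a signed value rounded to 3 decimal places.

-2.080

%ΔQ = (227.9 − 192.5) / [(192.5 + 227.9)/2] = 35.4/210.2 = 0.168411…
%ΔP = (40.3 − 43.7) / [(43.7 + 40.3)/2] = -3.4/42 = -0.080952…
Arc Ed = %ΔQ / %ΔP = (35.4/210.2) / (-3.4/42) = -2.08037…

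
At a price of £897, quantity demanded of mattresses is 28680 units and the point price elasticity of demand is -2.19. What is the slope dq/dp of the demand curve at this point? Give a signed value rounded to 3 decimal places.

-70.021

Ed = (dq/dp)·(p/q) ⇒ dq/dp = Ed·q/p = (-2.19)·28680/897 = -70.02140…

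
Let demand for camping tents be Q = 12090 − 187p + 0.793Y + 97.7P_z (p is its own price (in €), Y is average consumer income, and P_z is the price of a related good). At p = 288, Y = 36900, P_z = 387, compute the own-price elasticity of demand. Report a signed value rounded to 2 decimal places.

At the given values, Q = 12090 − 187(288) + 0.793(36900) + 97.7(387) = 25305.6.
∂Q/∂p = −187.
E = (-187) × (288/25305.6) = -2.1282…

-2.13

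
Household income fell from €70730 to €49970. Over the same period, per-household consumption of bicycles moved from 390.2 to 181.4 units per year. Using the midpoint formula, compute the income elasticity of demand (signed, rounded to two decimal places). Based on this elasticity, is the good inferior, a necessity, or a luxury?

%ΔQ = (181.4 − 390.2)/[( 390.2 + 181.4)/2] = -208.8/285.8 = -0.730580…
%ΔIncome = (49970 − 70730)/[( 70730 + 49970)/2] = -20760/60350 = -0.343993…
E_income = (-208.8/285.8) / (-20760/60350) = 2.1238…
E_income > 1 ⇒ normal good, luxury.

2.12; luxury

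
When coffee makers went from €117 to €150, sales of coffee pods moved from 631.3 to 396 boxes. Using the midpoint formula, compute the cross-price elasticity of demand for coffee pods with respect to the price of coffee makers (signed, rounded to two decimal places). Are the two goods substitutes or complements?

-1.85; complements

%ΔQ_{coffee pods} = (396 − 631.3)/avg = -235.3/513.65 = -0.458094…
%ΔP_{coffee makers} = (150 − 117)/avg = 33/133.5 = 0.247191…
E_cross = (-235.3/513.65) / (33/133.5) = -1.8531…
E_cross < 0 ⇒ the goods are complements.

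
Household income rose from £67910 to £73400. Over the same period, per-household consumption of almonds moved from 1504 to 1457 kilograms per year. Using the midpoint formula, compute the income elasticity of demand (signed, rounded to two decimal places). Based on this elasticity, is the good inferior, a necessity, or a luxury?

-0.41; inferior

%ΔQ = (1457 − 1504)/[( 1504 + 1457)/2] = -47/1480.5 = -0.031746…
%ΔIncome = (73400 − 67910)/[( 67910 + 73400)/2] = 5490/70655 = 0.077701…
E_income = (-47/1480.5) / (5490/70655) = -0.4085…
E_income < 0 ⇒ inferior good.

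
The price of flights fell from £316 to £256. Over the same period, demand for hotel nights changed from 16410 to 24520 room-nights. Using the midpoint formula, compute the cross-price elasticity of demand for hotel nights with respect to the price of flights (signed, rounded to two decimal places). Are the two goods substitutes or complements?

%ΔQ_{hotel nights} = (24520 − 16410)/avg = 8110/20465 = 0.396286…
%ΔP_{flights} = (256 − 316)/avg = -60/286 = -0.209790…
E_cross = (8110/20465) / (-60/286) = -1.8889…
E_cross < 0 ⇒ the goods are complements.

-1.89; complements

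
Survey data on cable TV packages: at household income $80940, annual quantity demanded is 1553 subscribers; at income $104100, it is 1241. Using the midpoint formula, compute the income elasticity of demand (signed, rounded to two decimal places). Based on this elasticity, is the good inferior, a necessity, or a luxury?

-0.89; inferior

%ΔQ = (1241 − 1553)/[( 1553 + 1241)/2] = -312/1397 = -0.223335…
%ΔIncome = (104100 − 80940)/[( 80940 + 104100)/2] = 23160/92520 = 0.250324…
E_income = (-312/1397) / (23160/92520) = -0.8921…
E_income < 0 ⇒ inferior good.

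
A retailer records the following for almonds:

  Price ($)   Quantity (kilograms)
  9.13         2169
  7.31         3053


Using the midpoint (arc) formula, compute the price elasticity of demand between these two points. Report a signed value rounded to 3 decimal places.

%ΔQ = (3053 − 2169) / [(2169 + 3053)/2] = 884/2611 = 0.338567…
%ΔP = (7.31 − 9.13) / [(9.13 + 7.31)/2] = -1.82/8.22 = -0.221411…
Arc Ed = %ΔQ / %ΔP = (884/2611) / (-1.82/8.22) = -1.52913…

-1.529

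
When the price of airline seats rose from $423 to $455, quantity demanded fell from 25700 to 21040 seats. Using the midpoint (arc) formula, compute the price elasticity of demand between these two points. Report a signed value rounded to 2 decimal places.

-2.74

%ΔQ = (21040 − 25700) / [(25700 + 21040)/2] = -4660/23370 = -0.199400…
%ΔP = (455 − 423) / [(423 + 455)/2] = 32/439 = 0.072892…
Arc Ed = %ΔQ / %ΔP = (-4660/23370) / (32/439) = -2.7355…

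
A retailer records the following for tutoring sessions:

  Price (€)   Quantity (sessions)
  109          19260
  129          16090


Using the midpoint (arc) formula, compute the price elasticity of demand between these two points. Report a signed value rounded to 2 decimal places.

-1.07

%ΔQ = (16090 − 19260) / [(19260 + 16090)/2] = -3170/17675 = -0.179349…
%ΔP = (129 − 109) / [(109 + 129)/2] = 20/119 = 0.168067…
Arc Ed = %ΔQ / %ΔP = (-3170/17675) / (20/119) = -1.0671…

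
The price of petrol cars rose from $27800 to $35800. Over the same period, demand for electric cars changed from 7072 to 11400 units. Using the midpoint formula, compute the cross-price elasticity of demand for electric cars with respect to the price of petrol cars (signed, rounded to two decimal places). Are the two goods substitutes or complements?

%ΔQ_{electric cars} = (11400 − 7072)/avg = 4328/9236 = 0.468601…
%ΔP_{petrol cars} = (35800 − 27800)/avg = 8000/31800 = 0.251572…
E_cross = (4328/9236) / (8000/31800) = 1.8626…
E_cross > 0 ⇒ the goods are substitutes.

1.86; substitutes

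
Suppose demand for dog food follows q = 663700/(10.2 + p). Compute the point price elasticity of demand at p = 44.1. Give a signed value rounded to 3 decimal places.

dq/dp = −663700/(10.2 + p)² = -225.098. At p = 44.1, q = 12222.8.
Ed = (dq/dp)·(p/q) = (-225.098) × (44.1/12222.8) = -0.81215…

-0.812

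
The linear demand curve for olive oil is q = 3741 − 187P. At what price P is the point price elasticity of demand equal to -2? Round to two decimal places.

Ed = −187P/(3741 − 187P). Set this equal to -2:
187P = 2·(3741 − 187P) ⇒ 187P(1 + 2) = 2·3741
P = 2·3741 / (187·3) = 13.3368…

13.34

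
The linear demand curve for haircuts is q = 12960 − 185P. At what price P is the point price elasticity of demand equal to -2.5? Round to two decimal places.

50.04

Ed = −185P/(12960 − 185P). Set this equal to -2.5:
185P = 2.5·(12960 − 185P) ⇒ 185P(1 + 2.5) = 2.5·12960
P = 2.5·12960 / (185·3.5) = 50.0386…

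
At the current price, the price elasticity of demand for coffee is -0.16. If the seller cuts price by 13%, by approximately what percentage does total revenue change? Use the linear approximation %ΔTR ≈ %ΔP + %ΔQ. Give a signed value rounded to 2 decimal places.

-10.92%

%ΔQ ≈ Ed × %ΔP = (-0.16) × (-13%) = +2.0800%
%ΔTR ≈ %ΔP + %ΔQ = (-13%) + (+2.0800%) = -10.9200%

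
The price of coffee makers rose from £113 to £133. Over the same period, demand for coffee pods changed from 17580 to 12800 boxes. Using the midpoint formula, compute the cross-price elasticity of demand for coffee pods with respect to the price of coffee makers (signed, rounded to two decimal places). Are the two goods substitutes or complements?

%ΔQ_{coffee pods} = (12800 − 17580)/avg = -4780/15190 = -0.314680…
%ΔP_{coffee makers} = (133 − 113)/avg = 20/123 = 0.162601…
E_cross = (-4780/15190) / (20/123) = -1.9352…
E_cross < 0 ⇒ the goods are complements.

-1.94; complements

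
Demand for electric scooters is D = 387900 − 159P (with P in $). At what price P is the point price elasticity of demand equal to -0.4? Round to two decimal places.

Ed = −159P/(387900 − 159P). Set this equal to -0.4:
159P = 0.4·(387900 − 159P) ⇒ 159P(1 + 0.4) = 0.4·387900
P = 0.4·387900 / (159·1.4) = 697.0350…

697.04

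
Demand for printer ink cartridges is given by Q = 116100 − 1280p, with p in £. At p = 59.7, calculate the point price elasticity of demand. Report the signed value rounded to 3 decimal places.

-1.926

dQ/dp = −1280. At p = 59.7, Q = 116100 − 1280(59.7) = 39684.
Ed = (dQ/dp)·(p/Q) = −1280 × (59.7/39684) = -1.92561…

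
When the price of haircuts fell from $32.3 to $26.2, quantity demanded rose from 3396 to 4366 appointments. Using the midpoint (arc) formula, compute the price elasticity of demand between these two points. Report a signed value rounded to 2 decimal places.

%ΔQ = (4366 − 3396) / [(3396 + 4366)/2] = 970/3881 = 0.249935…
%ΔP = (26.2 − 32.3) / [(32.3 + 26.2)/2] = -6.1/29.25 = -0.208547…
Arc Ed = %ΔQ / %ΔP = (970/3881) / (-6.1/29.25) = -1.1984…

-1.20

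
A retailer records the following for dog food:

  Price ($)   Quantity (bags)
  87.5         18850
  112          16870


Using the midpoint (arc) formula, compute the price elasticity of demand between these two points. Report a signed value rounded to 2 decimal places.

%ΔQ = (16870 − 18850) / [(18850 + 16870)/2] = -1980/17860 = -0.110862…
%ΔP = (112 − 87.5) / [(87.5 + 112)/2] = 24.5/99.75 = 0.245614…
Arc Ed = %ΔQ / %ΔP = (-1980/17860) / (24.5/99.75) = -0.4513…

-0.45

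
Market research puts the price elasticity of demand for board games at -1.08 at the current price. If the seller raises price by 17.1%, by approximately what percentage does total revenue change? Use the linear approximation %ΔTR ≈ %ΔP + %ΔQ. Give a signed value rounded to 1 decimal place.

%ΔQ ≈ Ed × %ΔP = (-1.08) × (+17.1%) = -18.4680%
%ΔTR ≈ %ΔP + %ΔQ = (+17.1%) + (-18.4680%) = -1.3680%

-1.4%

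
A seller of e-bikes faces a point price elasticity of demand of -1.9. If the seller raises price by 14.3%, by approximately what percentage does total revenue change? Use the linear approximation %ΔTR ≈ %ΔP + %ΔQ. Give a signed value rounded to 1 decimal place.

%ΔQ ≈ Ed × %ΔP = (-1.9) × (+14.3%) = -27.1700%
%ΔTR ≈ %ΔP + %ΔQ = (+14.3%) + (-27.1700%) = -12.8700%

-12.9%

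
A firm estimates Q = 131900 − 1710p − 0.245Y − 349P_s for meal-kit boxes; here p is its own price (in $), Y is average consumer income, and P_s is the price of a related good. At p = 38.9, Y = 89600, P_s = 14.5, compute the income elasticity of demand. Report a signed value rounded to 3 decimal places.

-0.572

At the given values, Q = 131900 − 1710(38.9) − 0.245(89600) − 349(14.5) = 38368.5.
∂Q/∂Y = -0.245.
E = (-0.245) × (89600/38368.5) = -0.57213…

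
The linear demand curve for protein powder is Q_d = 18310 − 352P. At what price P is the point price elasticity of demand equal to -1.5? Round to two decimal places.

Ed = −352P/(18310 − 352P). Set this equal to -1.5:
352P = 1.5·(18310 − 352P) ⇒ 352P(1 + 1.5) = 1.5·18310
P = 1.5·18310 / (352·2.5) = 31.2102…

31.21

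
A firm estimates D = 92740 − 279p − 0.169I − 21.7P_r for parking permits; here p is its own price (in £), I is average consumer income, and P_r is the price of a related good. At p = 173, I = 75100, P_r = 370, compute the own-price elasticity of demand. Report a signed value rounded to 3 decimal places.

-2.032

At the given values, D = 92740 − 279(173) − 0.169(75100) − 21.7(370) = 23752.1.
∂D/∂p = −279.
E = (-279) × (173/23752.1) = -2.03211…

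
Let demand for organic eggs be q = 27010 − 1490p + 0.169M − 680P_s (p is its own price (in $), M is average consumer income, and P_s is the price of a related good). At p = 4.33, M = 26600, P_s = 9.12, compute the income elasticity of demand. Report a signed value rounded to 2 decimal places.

At the given values, q = 27010 − 1490(4.33) + 0.169(26600) − 680(9.12) = 18852.1.
∂q/∂M = 0.169.
E = (0.169) × (26600/18852.1) = 0.2384…

0.24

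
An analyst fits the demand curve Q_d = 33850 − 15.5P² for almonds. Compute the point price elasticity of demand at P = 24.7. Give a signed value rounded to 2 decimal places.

dQ_d/dP = −2·15.5·P = -765.7. At P = 24.7, Q_d = 24393.605.
Ed = (dQ_d/dP)·(P/Q_d) = (-765.7) × (24.7/24393.605) = -0.7753…

-0.78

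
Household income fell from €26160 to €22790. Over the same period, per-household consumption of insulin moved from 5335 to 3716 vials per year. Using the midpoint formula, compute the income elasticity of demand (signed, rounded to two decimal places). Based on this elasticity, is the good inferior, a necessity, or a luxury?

%ΔQ = (3716 − 5335)/[( 5335 + 3716)/2] = -1619/4525.5 = -0.357750…
%ΔIncome = (22790 − 26160)/[( 26160 + 22790)/2] = -3370/24475 = -0.137691…
E_income = (-1619/4525.5) / (-3370/24475) = 2.5982…
E_income > 1 ⇒ normal good, luxury.

2.60; luxury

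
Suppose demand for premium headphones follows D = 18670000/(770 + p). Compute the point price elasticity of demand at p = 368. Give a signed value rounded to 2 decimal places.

dD/dp = −18670000/(770 + p)² = -14.4165. At p = 368, D = 16406.
Ed = (dD/dp)·(p/D) = (-14.4165) × (368/16406) = -0.3233…

-0.32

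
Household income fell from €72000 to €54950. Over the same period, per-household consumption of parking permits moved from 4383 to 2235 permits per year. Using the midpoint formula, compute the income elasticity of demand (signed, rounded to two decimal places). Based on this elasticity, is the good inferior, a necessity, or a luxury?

2.42; luxury

%ΔQ = (2235 − 4383)/[( 4383 + 2235)/2] = -2148/3309 = -0.649138…
%ΔIncome = (54950 − 72000)/[( 72000 + 54950)/2] = -17050/63475 = -0.268609…
E_income = (-2148/3309) / (-17050/63475) = 2.4166…
E_income > 1 ⇒ normal good, luxury.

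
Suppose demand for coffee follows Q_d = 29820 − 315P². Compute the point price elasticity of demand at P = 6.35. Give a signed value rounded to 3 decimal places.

-1.484

dQ_d/dP = −2·315·P = -4000.5. At P = 6.35, Q_d = 17118.4125.
Ed = (dQ_d/dP)·(P/Q_d) = (-4000.5) × (6.35/17118.4125) = -1.48396…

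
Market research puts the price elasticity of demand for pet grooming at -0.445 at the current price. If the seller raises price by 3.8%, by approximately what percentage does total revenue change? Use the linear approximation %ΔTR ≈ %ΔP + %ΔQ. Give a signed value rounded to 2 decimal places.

+2.11%

%ΔQ ≈ Ed × %ΔP = (-0.445) × (+3.8%) = -1.6910%
%ΔTR ≈ %ΔP + %ΔQ = (+3.8%) + (-1.6910%) = +2.1090%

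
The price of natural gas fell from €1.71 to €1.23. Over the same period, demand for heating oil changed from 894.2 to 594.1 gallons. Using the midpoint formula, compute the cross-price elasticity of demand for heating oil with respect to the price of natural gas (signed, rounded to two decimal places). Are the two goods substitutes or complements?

%ΔQ_{heating oil} = (594.1 − 894.2)/avg = -300.1/744.15 = -0.403278…
%ΔP_{natural gas} = (1.23 − 1.71)/avg = -0.48/1.47 = -0.326530…
E_cross = (-300.1/744.15) / (-0.48/1.47) = 1.2350…
E_cross > 0 ⇒ the goods are substitutes.

1.24; substitutes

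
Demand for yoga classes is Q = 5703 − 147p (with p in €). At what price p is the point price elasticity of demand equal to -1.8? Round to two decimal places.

Ed = −147p/(5703 − 147p). Set this equal to -1.8:
147p = 1.8·(5703 − 147p) ⇒ 147p(1 + 1.8) = 1.8·5703
p = 1.8·5703 / (147·2.8) = 24.9402…

24.94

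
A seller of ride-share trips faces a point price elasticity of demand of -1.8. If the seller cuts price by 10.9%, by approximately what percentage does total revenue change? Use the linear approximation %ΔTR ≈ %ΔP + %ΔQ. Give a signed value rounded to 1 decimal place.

%ΔQ ≈ Ed × %ΔP = (-1.8) × (-10.9%) = +19.6200%
%ΔTR ≈ %ΔP + %ΔQ = (-10.9%) + (+19.6200%) = +8.7200%

+8.7%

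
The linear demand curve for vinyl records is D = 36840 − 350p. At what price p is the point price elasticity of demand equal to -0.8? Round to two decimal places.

46.78

Ed = −350p/(36840 − 350p). Set this equal to -0.8:
350p = 0.8·(36840 − 350p) ⇒ 350p(1 + 0.8) = 0.8·36840
p = 0.8·36840 / (350·1.8) = 46.7809…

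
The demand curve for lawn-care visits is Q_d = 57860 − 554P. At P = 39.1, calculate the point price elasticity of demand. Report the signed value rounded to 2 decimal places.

-0.60

dQ_d/dP = −554. At P = 39.1, Q_d = 57860 − 554(39.1) = 36198.6.
Ed = (dQ_d/dP)·(P/Q_d) = −554 × (39.1/36198.6) = -0.5984…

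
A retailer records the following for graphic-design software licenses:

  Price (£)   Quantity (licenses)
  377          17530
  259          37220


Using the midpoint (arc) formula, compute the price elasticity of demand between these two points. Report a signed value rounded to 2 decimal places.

-1.94

%ΔQ = (37220 − 17530) / [(17530 + 37220)/2] = 19690/27375 = 0.719269…
%ΔP = (259 − 377) / [(377 + 259)/2] = -118/318 = -0.371069…
Arc Ed = %ΔQ / %ΔP = (19690/27375) / (-118/318) = -1.9383…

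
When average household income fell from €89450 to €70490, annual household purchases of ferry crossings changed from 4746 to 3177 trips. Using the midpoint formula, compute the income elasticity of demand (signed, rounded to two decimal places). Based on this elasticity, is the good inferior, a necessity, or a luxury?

1.67; luxury

%ΔQ = (3177 − 4746)/[( 4746 + 3177)/2] = -1569/3961.5 = -0.396062…
%ΔIncome = (70490 − 89450)/[( 89450 + 70490)/2] = -18960/79970 = -0.237088…
E_income = (-1569/3961.5) / (-18960/79970) = 1.6705…
E_income > 1 ⇒ normal good, luxury.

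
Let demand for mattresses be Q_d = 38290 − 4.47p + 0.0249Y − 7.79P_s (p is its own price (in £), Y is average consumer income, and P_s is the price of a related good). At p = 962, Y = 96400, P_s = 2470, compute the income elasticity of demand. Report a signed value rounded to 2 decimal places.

0.14

At the given values, Q_d = 38290 − 4.47(962) + 0.0249(96400) − 7.79(2470) = 17148.92.
∂Q_d/∂Y = 0.0249.
E = (0.0249) × (96400/17148.92) = 0.1399…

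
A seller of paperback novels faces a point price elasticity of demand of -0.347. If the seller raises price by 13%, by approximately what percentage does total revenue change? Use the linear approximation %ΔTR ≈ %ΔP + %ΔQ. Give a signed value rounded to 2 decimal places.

+8.49%

%ΔQ ≈ Ed × %ΔP = (-0.347) × (+13%) = -4.5110%
%ΔTR ≈ %ΔP + %ΔQ = (+13%) + (-4.5110%) = +8.4890%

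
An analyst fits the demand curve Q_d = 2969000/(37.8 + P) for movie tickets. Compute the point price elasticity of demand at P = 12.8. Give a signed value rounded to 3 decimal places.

dQ_d/dP = −2969000/(37.8 + P)² = -1159.6. At P = 12.8, Q_d = 58675.9.
Ed = (dQ_d/dP)·(P/Q_d) = (-1159.6) × (12.8/58675.9) = -0.25296…

-0.253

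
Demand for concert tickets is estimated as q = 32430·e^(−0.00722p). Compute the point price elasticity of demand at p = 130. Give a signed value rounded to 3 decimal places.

-0.939

dq/dp = −0.00722·q = -91.5915. At p = 130, q = 12685.8.
Ed = (dq/dp)·(p/q) = (-91.5915) × (130/12685.8) = -0.9386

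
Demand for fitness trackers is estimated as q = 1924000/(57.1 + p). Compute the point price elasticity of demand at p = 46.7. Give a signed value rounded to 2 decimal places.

-0.45

dq/dp = −1924000/(57.1 + p)² = -178.571. At p = 46.7, q = 18535.6.
Ed = (dq/dp)·(p/q) = (-178.571) × (46.7/18535.6) = -0.4499…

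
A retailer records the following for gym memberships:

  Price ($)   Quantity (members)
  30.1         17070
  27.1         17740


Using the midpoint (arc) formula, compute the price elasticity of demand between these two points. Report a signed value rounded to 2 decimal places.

-0.37

%ΔQ = (17740 − 17070) / [(17070 + 17740)/2] = 670/17405 = 0.038494…
%ΔP = (27.1 − 30.1) / [(30.1 + 27.1)/2] = -3/28.6 = -0.104895…
Arc Ed = %ΔQ / %ΔP = (670/17405) / (-3/28.6) = -0.3669…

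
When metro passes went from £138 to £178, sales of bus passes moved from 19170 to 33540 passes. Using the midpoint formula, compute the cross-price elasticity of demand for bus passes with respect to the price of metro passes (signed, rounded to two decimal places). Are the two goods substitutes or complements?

%ΔQ_{bus passes} = (33540 − 19170)/avg = 14370/26355 = 0.545247…
%ΔP_{metro passes} = (178 − 138)/avg = 40/158 = 0.253164…
E_cross = (14370/26355) / (40/158) = 2.1537…
E_cross > 0 ⇒ the goods are substitutes.

2.15; substitutes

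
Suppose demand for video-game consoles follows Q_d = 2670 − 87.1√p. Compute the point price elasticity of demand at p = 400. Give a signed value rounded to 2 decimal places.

dQ_d/dp = −87.1/(2√p) = -2.1775. At p = 400, Q_d = 928.
Ed = (dQ_d/dp)·(p/Q_d) = (-2.1775) × (400/928) = -0.9385…

-0.94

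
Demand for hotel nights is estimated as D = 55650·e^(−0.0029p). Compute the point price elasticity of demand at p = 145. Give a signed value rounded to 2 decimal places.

dD/dp = −0.0029·D = -105.984. At p = 145, D = 36546.4.
Ed = (dD/dp)·(p/D) = (-105.984) × (145/36546.4) = -0.4205

-0.42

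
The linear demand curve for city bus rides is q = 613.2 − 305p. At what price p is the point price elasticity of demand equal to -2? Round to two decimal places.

1.34

Ed = −305p/(613.2 − 305p). Set this equal to -2:
305p = 2·(613.2 − 305p) ⇒ 305p(1 + 2) = 2·613.2
p = 2·613.2 / (305·3) = 1.3403…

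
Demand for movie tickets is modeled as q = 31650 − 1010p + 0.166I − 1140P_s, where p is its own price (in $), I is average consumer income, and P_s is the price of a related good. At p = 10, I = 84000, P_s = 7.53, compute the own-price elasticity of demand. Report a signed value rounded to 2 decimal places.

-0.38

At the given values, q = 31650 − 1010(10) + 0.166(84000) − 1140(7.53) = 26909.8.
∂q/∂p = −1010.
E = (-1010) × (10/26909.8) = -0.3753…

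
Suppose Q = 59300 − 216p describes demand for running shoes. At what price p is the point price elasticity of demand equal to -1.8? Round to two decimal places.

176.49

Ed = −216p/(59300 − 216p). Set this equal to -1.8:
216p = 1.8·(59300 − 216p) ⇒ 216p(1 + 1.8) = 1.8·59300
p = 1.8·59300 / (216·2.8) = 176.4880…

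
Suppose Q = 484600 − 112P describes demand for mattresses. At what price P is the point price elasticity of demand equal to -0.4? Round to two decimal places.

1236.22

Ed = −112P/(484600 − 112P). Set this equal to -0.4:
112P = 0.4·(484600 − 112P) ⇒ 112P(1 + 0.4) = 0.4·484600
P = 0.4·484600 / (112·1.4) = 1236.2244…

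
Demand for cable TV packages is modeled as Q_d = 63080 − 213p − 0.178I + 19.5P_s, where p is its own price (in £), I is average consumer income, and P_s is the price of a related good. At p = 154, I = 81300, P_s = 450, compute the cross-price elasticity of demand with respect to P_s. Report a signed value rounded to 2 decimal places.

0.36

At the given values, Q_d = 63080 − 213(154) − 0.178(81300) + 19.5(450) = 24581.6.
∂Q_d/∂P_s = 19.5.
E = (19.5) × (450/24581.6) = 0.3569…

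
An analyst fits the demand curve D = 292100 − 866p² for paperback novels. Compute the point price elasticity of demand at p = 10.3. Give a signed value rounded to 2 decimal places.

-0.92

dD/dp = −2·866·p = -17839.6. At p = 10.3, D = 200226.06.
Ed = (dD/dp)·(p/D) = (-17839.6) × (10.3/200226.06) = -0.9177…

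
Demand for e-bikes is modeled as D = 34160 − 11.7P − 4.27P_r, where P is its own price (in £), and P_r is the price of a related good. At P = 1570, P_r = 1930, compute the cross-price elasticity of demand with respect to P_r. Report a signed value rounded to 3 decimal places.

-1.092

At the given values, D = 34160 − 11.7(1570) − 4.27(1930) = 7549.9.
∂D/∂P_r = -4.27.
E = (-4.27) × (1930/7549.9) = -1.09155…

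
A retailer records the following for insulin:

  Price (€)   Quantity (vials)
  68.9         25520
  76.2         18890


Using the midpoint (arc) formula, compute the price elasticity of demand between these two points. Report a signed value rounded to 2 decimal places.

-2.97

%ΔQ = (18890 − 25520) / [(25520 + 18890)/2] = -6630/22205 = -0.298581…
%ΔP = (76.2 − 68.9) / [(68.9 + 76.2)/2] = 7.3/72.55 = 0.100620…
Arc Ed = %ΔQ / %ΔP = (-6630/22205) / (7.3/72.55) = -2.9674…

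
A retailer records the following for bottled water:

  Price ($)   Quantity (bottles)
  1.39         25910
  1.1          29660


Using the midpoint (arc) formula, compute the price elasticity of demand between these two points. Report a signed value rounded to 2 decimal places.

-0.58

%ΔQ = (29660 − 25910) / [(25910 + 29660)/2] = 3750/27785 = 0.134964…
%ΔP = (1.1 − 1.39) / [(1.39 + 1.1)/2] = -0.29/1.245 = -0.232931…
Arc Ed = %ΔQ / %ΔP = (3750/27785) / (-0.29/1.245) = -0.5794…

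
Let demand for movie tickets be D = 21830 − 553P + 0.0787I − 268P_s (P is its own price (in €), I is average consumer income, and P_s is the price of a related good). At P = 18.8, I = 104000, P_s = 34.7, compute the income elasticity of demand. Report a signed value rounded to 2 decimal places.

At the given values, D = 21830 − 553(18.8) + 0.0787(104000) − 268(34.7) = 10318.8.
∂D/∂I = 0.0787.
E = (0.0787) × (104000/10318.8) = 0.7931…

0.79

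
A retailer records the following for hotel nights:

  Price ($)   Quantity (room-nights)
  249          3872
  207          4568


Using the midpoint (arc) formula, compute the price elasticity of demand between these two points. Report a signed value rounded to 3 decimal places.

-0.895

%ΔQ = (4568 − 3872) / [(3872 + 4568)/2] = 696/4220 = 0.164928…
%ΔP = (207 − 249) / [(249 + 207)/2] = -42/228 = -0.184210…
Arc Ed = %ΔQ / %ΔP = (696/4220) / (-42/228) = -0.89532…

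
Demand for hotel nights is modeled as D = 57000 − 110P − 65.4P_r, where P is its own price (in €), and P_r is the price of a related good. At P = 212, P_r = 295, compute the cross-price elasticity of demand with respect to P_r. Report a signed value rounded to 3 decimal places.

At the given values, D = 57000 − 110(212) − 65.4(295) = 14387.
∂D/∂P_r = -65.4.
E = (-65.4) × (295/14387) = -1.34100…

-1.341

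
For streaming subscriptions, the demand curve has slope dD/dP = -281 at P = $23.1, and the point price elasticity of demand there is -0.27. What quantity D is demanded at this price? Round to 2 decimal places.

Ed = (dD/dP)·(P/D) ⇒ D = (dD/dP)·P/Ed = (-281)·23.1/(-0.27) = 24041.1111…

24041.11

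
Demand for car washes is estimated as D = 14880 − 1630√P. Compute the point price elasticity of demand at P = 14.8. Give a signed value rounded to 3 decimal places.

dD/dP = −1630/(2√P) = -211.849. At P = 14.8, D = 8609.26.
Ed = (dD/dP)·(P/D) = (-211.849) × (14.8/8609.26) = -0.36418…

-0.364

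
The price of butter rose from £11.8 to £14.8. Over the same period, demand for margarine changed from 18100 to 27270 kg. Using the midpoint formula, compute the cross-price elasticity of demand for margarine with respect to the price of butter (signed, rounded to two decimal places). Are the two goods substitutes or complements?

1.79; substitutes

%ΔQ_{margarine} = (27270 − 18100)/avg = 9170/22685 = 0.404231…
%ΔP_{butter} = (14.8 − 11.8)/avg = 3/13.3 = 0.225563…
E_cross = (9170/22685) / (3/13.3) = 1.7920…
E_cross > 0 ⇒ the goods are substitutes.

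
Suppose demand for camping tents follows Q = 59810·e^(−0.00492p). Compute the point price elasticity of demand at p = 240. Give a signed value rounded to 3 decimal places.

dQ/dp = −0.00492·Q = -90.3491. At p = 240, Q = 18363.6.
Ed = (dQ/dp)·(p/Q) = (-90.3491) × (240/18363.6) = -1.1808

-1.181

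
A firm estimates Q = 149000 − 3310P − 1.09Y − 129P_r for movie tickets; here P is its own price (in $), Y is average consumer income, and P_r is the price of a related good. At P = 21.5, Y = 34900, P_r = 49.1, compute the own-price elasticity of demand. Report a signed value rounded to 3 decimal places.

At the given values, Q = 149000 − 3310(21.5) − 1.09(34900) − 129(49.1) = 33460.1.
∂Q/∂P = −3310.
E = (-3310) × (21.5/33460.1) = -2.12686…

-2.127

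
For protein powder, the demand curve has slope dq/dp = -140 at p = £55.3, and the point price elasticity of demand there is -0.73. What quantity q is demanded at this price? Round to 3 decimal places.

10605.479

Ed = (dq/dp)·(p/q) ⇒ q = (dq/dp)·p/Ed = (-140)·55.3/(-0.73) = 10605.47945…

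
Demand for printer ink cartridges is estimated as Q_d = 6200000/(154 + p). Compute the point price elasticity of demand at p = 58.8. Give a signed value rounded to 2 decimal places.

-0.28

dQ_d/dp = −6200000/(154 + p)² = -136.914. At p = 58.8, Q_d = 29135.3.
Ed = (dQ_d/dp)·(p/Q_d) = (-136.914) × (58.8/29135.3) = -0.2763…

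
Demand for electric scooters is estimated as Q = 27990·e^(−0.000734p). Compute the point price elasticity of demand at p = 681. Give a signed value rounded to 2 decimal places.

dQ/dp = −0.000734·Q = -12.4628. At p = 681, Q = 16979.3.
Ed = (dQ/dp)·(p/Q) = (-12.4628) × (681/16979.3) = -0.4998…

-0.50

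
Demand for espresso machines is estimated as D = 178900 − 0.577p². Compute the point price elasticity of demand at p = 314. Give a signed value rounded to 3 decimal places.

dD/dp = −2·0.577·p = -362.356. At p = 314, D = 122010.108.
Ed = (dD/dp)·(p/D) = (-362.356) × (314/122010.108) = -0.93254…

-0.933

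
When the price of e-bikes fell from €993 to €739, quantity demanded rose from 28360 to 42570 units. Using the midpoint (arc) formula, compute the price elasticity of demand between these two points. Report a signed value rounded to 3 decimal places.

-1.366

%ΔQ = (42570 − 28360) / [(28360 + 42570)/2] = 14210/35465 = 0.400676…
%ΔP = (739 − 993) / [(993 + 739)/2] = -254/866 = -0.293302…
Arc Ed = %ΔQ / %ΔP = (14210/35465) / (-254/866) = -1.36608…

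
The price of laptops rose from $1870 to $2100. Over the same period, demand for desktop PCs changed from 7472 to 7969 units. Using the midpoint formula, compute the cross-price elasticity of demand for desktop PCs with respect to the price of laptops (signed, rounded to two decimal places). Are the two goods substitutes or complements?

0.56; substitutes

%ΔQ_{desktop PCs} = (7969 − 7472)/avg = 497/7720.5 = 0.064374…
%ΔP_{laptops} = (2100 − 1870)/avg = 230/1985 = 0.115869…
E_cross = (497/7720.5) / (230/1985) = 0.5555…
E_cross > 0 ⇒ the goods are substitutes.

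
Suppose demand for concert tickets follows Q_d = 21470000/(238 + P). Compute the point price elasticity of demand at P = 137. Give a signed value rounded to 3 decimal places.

dQ_d/dP = −21470000/(238 + P)² = -152.676. At P = 137, Q_d = 57253.3.
Ed = (dQ_d/dP)·(P/Q_d) = (-152.676) × (137/57253.3) = -0.36533…

-0.365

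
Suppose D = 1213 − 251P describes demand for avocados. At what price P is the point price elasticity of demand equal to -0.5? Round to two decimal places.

1.61

Ed = −251P/(1213 − 251P). Set this equal to -0.5:
251P = 0.5·(1213 − 251P) ⇒ 251P(1 + 0.5) = 0.5·1213
P = 0.5·1213 / (251·1.5) = 1.6108…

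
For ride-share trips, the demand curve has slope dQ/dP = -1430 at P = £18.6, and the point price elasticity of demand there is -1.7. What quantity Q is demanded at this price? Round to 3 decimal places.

15645.882

Ed = (dQ/dP)·(P/Q) ⇒ Q = (dQ/dP)·P/Ed = (-1430)·18.6/(-1.7) = 15645.88235…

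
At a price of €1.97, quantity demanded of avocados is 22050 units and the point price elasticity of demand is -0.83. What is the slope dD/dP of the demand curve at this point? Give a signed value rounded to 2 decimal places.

-9290.10

Ed = (dD/dP)·(P/D) ⇒ dD/dP = Ed·D/P = (-0.83)·22050/1.97 = -9290.1015…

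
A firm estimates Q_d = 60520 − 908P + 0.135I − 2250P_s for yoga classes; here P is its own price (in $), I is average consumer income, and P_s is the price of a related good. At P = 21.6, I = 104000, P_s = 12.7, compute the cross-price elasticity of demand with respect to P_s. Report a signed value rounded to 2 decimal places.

-1.08

At the given values, Q_d = 60520 − 908(21.6) + 0.135(104000) − 2250(12.7) = 26372.2.
∂Q_d/∂P_s = -2250.
E = (-2250) × (12.7/26372.2) = -1.0835…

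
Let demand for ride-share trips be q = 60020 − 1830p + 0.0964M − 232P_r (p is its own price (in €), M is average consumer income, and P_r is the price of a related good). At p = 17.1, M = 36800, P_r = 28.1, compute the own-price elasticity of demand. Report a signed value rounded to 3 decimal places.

At the given values, q = 60020 − 1830(17.1) + 0.0964(36800) − 232(28.1) = 25755.32.
∂q/∂p = −1830.
E = (-1830) × (17.1/25755.32) = -1.21501…

-1.215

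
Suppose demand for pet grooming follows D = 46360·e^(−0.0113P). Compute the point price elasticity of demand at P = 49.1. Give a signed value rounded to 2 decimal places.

dD/dP = −0.0113·D = -300.789. At P = 49.1, D = 26618.5.
Ed = (dD/dP)·(P/D) = (-300.789) × (49.1/26618.5) = -0.5548…

-0.55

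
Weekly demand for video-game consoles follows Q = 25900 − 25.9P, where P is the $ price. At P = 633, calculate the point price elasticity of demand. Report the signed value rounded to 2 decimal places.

dQ/dP = −25.9. At P = 633, Q = 25900 − 25.9(633) = 9505.3.
Ed = (dQ/dP)·(P/Q) = −25.9 × (633/9505.3) = -1.7247…

-1.72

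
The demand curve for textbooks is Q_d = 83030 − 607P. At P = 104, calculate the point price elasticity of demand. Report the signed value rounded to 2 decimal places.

dQ_d/dP = −607. At P = 104, Q_d = 83030 − 607(104) = 19902.
Ed = (dQ_d/dP)·(P/Q_d) = −607 × (104/19902) = -3.1719…

-3.17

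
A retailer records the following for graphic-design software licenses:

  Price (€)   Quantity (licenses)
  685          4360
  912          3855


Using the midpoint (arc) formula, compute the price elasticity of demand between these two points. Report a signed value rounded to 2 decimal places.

-0.43

%ΔQ = (3855 − 4360) / [(4360 + 3855)/2] = -505/4107.5 = -0.122945…
%ΔP = (912 − 685) / [(685 + 912)/2] = 227/798.5 = 0.284283…
Arc Ed = %ΔQ / %ΔP = (-505/4107.5) / (227/798.5) = -0.4324…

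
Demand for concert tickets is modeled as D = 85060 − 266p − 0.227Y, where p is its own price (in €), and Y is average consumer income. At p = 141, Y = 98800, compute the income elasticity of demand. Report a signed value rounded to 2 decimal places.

At the given values, D = 85060 − 266(141) − 0.227(98800) = 25126.4.
∂D/∂Y = -0.227.
E = (-0.227) × (98800/25126.4) = -0.8925…

-0.89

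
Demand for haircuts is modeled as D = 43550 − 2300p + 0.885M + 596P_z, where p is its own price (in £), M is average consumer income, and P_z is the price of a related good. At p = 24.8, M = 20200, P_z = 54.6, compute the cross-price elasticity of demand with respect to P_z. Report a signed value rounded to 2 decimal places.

0.88

At the given values, D = 43550 − 2300(24.8) + 0.885(20200) + 596(54.6) = 36928.6.
∂D/∂P_z = 596.
E = (596) × (54.6/36928.6) = 0.8812…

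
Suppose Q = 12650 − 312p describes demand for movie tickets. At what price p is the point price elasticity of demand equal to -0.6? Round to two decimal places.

Ed = −312p/(12650 − 312p). Set this equal to -0.6:
312p = 0.6·(12650 − 312p) ⇒ 312p(1 + 0.6) = 0.6·12650
p = 0.6·12650 / (312·1.6) = 15.2043…

15.20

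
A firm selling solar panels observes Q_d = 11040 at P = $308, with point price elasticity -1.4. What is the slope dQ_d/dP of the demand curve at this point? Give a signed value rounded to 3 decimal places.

-50.182

Ed = (dQ_d/dP)·(P/Q_d) ⇒ dQ_d/dP = Ed·Q_d/P = (-1.4)·11040/308 = -50.18181…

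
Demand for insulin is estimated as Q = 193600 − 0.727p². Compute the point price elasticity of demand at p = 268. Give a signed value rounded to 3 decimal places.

-0.739

dQ/dp = −2·0.727·p = -389.672. At p = 268, Q = 141383.952.
Ed = (dQ/dp)·(p/Q) = (-389.672) × (268/141383.952) = -0.73864…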